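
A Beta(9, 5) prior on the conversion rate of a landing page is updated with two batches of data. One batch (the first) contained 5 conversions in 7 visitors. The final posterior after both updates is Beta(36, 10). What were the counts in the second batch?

Sequential conjugate updates are equivalent to a single update on the pooled data, so total successes = posterior α − prior α and total failures = posterior β − prior β.
Total across both batches: 36−9=27 conversions, 10−5=5 bounces.
Subtract the first batch: 27−5=22 conversions and 5−2=3 bounces.

22 conversions and 3 bounces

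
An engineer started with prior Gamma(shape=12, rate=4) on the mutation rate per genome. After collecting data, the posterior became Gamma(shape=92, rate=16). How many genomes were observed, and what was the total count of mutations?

Gamma–Poisson conjugacy: posterior shape = α + Σxᵢ, posterior rate = β + n.
Matching: Σxᵢ = 92 − 12 = 80 and n = 16 − 4 = 12.

n = 12 genomes with total 80 mutations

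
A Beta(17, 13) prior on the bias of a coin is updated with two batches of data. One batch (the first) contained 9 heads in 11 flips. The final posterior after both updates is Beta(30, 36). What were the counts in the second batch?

Because Beta–binomial updating is additive in the counts, the combined data contributed (α_post−α_prior, β_post−β_prior) successes and failures.
Total across both batches: 30−17=13 heads, 36−13=23 tails.
Subtract the first batch: 13−9=4 heads and 23−2=21 tails.

4 heads and 21 tails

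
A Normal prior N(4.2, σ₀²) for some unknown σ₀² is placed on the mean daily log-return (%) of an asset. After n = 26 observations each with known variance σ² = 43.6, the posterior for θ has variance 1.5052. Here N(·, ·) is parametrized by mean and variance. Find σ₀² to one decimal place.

For the Normal–Normal model with known σ², precisions add: τ_n = τ₀ + n/σ².
So 1/σ₀² = 1/1.5052 − 26/43.6 = 0.664364 − 0.596330 = 0.068034.
Hence σ₀² = 1/0.068034 ≈ 14.7.

σ₀² = 14.7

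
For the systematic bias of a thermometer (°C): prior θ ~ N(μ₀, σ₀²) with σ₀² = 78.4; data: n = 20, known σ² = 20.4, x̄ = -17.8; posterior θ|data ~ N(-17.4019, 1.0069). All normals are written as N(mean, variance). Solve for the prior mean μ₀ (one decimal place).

μ₀ = 13.2

With known observation variance, the Normal–Normal posterior has precision τ_n = τ₀ + n/σ² and mean μ_n = (τ₀μ₀ + (n/σ²)x̄)/τ_n.
Here τ₀ = 1/78.4 = 0.012755 and τ_data = 20/20.4 = 0.980392, so τ_n = 0.993147.
Rearranging for μ₀: μ₀ = (μ_n·τ_n − τ_data·x̄)/τ₀ = (-17.4019·0.993147 − 0.980392·-17.8) / 0.012755 = 0.168333/0.012755 ≈ 13.2.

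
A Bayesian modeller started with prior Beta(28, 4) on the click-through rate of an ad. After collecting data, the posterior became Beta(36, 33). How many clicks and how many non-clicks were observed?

8 clicks and 29 non-clicks

A Beta(a, b) prior with s successes and f failures in binomial data gives a Beta(a+s, b+f) posterior.
So s = 36 − 28 = 8 and f = 33 − 4 = 29.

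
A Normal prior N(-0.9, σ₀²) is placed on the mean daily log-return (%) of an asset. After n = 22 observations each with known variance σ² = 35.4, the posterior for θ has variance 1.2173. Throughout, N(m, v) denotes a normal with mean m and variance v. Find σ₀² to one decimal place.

σ₀² = 5.0

Posterior precision equals prior precision plus data precision: 1/σ_n² = 1/σ₀² + n/σ².
So 1/σ₀² = 1/1.2173 − 22/35.4 = 0.821490 − 0.621469 = 0.200021.
Hence σ₀² = 1/0.200021 ≈ 5.0.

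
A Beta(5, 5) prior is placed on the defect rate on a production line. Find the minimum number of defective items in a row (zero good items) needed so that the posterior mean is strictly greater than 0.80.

After k defective items and 0 good items the posterior is Beta(5+k, 5), with mean (5+k)/(5+5+k).
Set (5+k)/(10+k) > 0.80 and solve: k > (0.80·10 − 5)/(1 − 0.80) = 15.000.
The smallest integer exceeding 15.000 is 16.

k = 16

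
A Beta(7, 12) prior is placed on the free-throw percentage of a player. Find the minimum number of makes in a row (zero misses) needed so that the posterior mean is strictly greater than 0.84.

k = 57

After k makes and 0 misses the posterior is Beta(7+k, 12), with mean (7+k)/(7+12+k).
Set (7+k)/(19+k) > 0.84 and solve: k > (0.84·19 − 7)/(1 − 0.84) = 56.000.
The smallest integer exceeding 56.000 is 57, and checking k=57: (64)/(76) = 0.8421 > 0.84.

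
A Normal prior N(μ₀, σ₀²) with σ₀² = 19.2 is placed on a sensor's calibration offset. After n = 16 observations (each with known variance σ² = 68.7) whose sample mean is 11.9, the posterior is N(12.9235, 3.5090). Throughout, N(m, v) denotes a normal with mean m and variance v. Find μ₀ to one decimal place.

The posterior mean is a precision-weighted average: μ_n = (τ₀μ₀ + τ_data·x̄)/(τ₀+τ_data), with τ₀=1/σ₀² and τ_data=n/σ².
Here τ₀ = 1/19.2 = 0.052083 and τ_data = 16/68.7 = 0.232897, so τ_n = 0.284980.
Rearranging for μ₀: μ₀ = (μ_n·τ_n − τ_data·x̄)/τ₀ = (12.9235·0.284980 − 0.232897·11.9) / 0.052083 = 0.911465/0.052083 ≈ 17.5.

μ₀ = 17.5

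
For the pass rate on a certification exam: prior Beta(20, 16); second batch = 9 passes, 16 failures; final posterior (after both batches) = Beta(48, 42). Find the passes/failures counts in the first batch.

Because Beta–binomial updating is additive in the counts, the combined data contributed (α_post−α_prior, β_post−β_prior) successes and failures.
Total across both batches: 48−20=28 passes, 42−16=26 failures.
Subtract the second batch: 28−9=19 passes and 26−16=10 failures.

19 passes and 10 failures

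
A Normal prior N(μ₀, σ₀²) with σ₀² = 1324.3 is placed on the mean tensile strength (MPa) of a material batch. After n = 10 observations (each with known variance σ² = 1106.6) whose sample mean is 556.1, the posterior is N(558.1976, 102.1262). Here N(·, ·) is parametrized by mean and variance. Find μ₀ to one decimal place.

With known observation variance, the Normal–Normal posterior has precision τ_n = τ₀ + n/σ² and mean μ_n = (τ₀μ₀ + (n/σ²)x̄)/τ_n.
Here τ₀ = 1/1324.3 = 0.000755 and τ_data = 10/1106.6 = 0.009037, so τ_n = 0.009792.
Rearranging for μ₀: μ₀ = (μ_n·τ_n − τ_data·x̄)/τ₀ = (558.1976·0.009792 − 0.009037·556.1) / 0.000755 = 0.440395/0.000755 ≈ 583.3.

μ₀ = 583.3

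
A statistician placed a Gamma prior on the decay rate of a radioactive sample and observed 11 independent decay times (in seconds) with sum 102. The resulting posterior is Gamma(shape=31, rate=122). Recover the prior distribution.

For an exponential likelihood with a Gamma(α, β) prior on the rate, n observations with total T give posterior Gamma(α+n, β+T).
So α = 31 − 11 = 20 and β = 122 − 102 = 20.

Gamma(shape=20, rate=20)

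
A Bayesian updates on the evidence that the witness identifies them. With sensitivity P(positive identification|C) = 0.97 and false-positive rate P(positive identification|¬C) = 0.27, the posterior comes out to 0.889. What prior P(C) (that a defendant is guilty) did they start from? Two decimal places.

In odds form, posterior odds = prior odds × likelihood ratio, so prior odds = posterior odds ÷ LR.
Posterior odds = 0.889/(1−0.889) = 8.0090. LR = 0.97/0.27 = 3.5926.
Prior odds = 8.0090/3.5926 = 2.2293, so P(C) = 2.2293/(1+2.2293) ≈ 0.69.

P(C) = 0.69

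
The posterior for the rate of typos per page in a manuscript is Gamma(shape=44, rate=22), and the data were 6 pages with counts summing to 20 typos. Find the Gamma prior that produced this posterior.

Gamma–Poisson conjugacy: posterior shape = α + Σxᵢ, posterior rate = β + n.
So α = 44 − 20 = 24 and β = 22 − 6 = 16.

Gamma(shape=24, rate=16)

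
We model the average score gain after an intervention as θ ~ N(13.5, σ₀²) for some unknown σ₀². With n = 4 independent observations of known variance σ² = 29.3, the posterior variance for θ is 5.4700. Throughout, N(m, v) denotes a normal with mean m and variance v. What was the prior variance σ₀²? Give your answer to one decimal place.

Posterior precision equals prior precision plus data precision: 1/σ_n² = 1/σ₀² + n/σ².
So 1/σ₀² = 1/5.4700 − 4/29.3 = 0.182815 − 0.136519 = 0.046296.
Hence σ₀² = 1/0.046296 ≈ 21.6.

σ₀² = 21.6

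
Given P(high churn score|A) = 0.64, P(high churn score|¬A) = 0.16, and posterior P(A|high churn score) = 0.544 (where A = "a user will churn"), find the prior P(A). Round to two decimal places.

P(A) = 0.23

In odds form, posterior odds = prior odds × likelihood ratio, so prior odds = posterior odds ÷ LR.
Posterior odds = 0.544/(1−0.544) = 1.1930. LR = 0.64/0.16 = 4.0000.
Prior odds = 1.1930/4.0000 = 0.2983, so P(A) = 0.2983/(1+0.2983) ≈ 0.23.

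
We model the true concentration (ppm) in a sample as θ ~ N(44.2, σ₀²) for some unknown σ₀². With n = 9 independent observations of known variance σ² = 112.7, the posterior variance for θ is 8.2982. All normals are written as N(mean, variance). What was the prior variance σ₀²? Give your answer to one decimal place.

σ₀² = 24.6

Posterior precision equals prior precision plus data precision: 1/σ_n² = 1/σ₀² + n/σ².
So 1/σ₀² = 1/8.2982 − 9/112.7 = 0.120508 − 0.079858 = 0.040650.
Hence σ₀² = 1/0.040650 ≈ 24.6.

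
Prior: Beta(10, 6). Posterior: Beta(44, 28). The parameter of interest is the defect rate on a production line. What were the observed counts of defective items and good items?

34 defective items and 22 good items

Beta is conjugate to the binomial likelihood: posterior = Beta(a+s, b+f).
So s = 44 − 10 = 34 and f = 28 − 6 = 22.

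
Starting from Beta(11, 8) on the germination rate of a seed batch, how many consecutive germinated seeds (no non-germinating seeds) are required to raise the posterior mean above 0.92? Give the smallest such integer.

After k germinated seeds and 0 non-germinating seeds the posterior is Beta(11+k, 8), with mean (11+k)/(11+8+k).
Set (11+k)/(19+k) > 0.92 and solve: k > (0.92·19 − 11)/(1 − 0.92) = 81.000.
The smallest integer exceeding 81.000 is 82, and checking k=82: (93)/(101) = 0.9208 > 0.92.

k = 82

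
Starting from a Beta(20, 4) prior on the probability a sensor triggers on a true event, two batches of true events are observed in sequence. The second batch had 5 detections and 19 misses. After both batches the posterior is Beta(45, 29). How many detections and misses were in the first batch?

20 detections and 6 misses

Because Beta–binomial updating is additive in the counts, the combined data contributed (α_post−α_prior, β_post−β_prior) successes and failures.
Total across both batches: 45−20=25 detections, 29−4=25 misses.
Subtract the second batch: 25−5=20 detections and 25−19=6 misses.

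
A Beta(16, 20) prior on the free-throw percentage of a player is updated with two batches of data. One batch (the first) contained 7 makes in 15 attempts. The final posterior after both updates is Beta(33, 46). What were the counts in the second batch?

Sequential conjugate updates are equivalent to a single update on the pooled data, so total successes = posterior α − prior α and total failures = posterior β − prior β.
Total across both batches: 33−16=17 makes, 46−20=26 misses.
Subtract the first batch: 17−7=10 makes and 26−8=18 misses.

10 makes and 18 misses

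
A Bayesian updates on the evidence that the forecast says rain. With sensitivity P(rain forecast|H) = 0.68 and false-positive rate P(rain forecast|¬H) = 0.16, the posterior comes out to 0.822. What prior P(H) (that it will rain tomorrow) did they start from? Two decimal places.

P(H) = 0.52

Bayes' rule in odds form gives O(H|E) = O(H)·[P(E|H)/P(E|¬H)], hence O(H) = O(H|E)/LR.
Posterior odds = 0.822/(1−0.822) = 4.6180. LR = 0.68/0.16 = 4.2500.
Prior odds = 4.6180/4.2500 = 1.0866, so P(H) = 1.0866/(1+1.0866) ≈ 0.52.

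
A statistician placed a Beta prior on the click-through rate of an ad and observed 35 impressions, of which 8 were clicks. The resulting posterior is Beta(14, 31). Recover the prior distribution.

Beta(6, 4)

Beta is conjugate to the binomial likelihood: posterior = Beta(a+s, b+f).
So a = 14 − 8 = 6 and b = 31 − 27 = 4.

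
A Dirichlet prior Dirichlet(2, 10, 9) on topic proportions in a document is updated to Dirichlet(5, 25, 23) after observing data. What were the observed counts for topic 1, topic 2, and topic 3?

For a Dirichlet(α) prior with multinomial counts c, the posterior is Dirichlet(α + c) componentwise.
Counts are posterior − prior componentwise: 5−2=3, 25−10=15, 23−9=14.

counts (3, 15, 14)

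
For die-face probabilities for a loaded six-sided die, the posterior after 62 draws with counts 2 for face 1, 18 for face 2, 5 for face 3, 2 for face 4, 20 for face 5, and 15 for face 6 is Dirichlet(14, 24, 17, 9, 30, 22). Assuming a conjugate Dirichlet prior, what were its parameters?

Dirichlet(12, 6, 12, 7, 10, 7)

For a Dirichlet(α) prior with multinomial counts c, the posterior is Dirichlet(α + c) componentwise.
Subtract each count from the matching posterior parameter: 14−2=12, 24−18=6, 17−5=12, 9−2=7, 30−20=10, 22−15=7.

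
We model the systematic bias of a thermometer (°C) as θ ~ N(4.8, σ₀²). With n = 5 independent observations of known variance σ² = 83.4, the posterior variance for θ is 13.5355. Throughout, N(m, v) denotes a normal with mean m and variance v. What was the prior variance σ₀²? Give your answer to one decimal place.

σ₀² = 71.8

Posterior precision equals prior precision plus data precision: 1/σ_n² = 1/σ₀² + n/σ².
So 1/σ₀² = 1/13.5355 − 5/83.4 = 0.073880 − 0.059952 = 0.013928.
Hence σ₀² = 1/0.013928 ≈ 71.8.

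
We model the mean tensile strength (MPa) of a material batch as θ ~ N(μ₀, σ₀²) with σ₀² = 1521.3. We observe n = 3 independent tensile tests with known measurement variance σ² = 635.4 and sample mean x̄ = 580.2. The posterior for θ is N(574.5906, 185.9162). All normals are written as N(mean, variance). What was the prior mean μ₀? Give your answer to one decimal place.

μ₀ = 534.3

The posterior mean is a precision-weighted average: μ_n = (τ₀μ₀ + τ_data·x̄)/(τ₀+τ_data), with τ₀=1/σ₀² and τ_data=n/σ².
Here τ₀ = 1/1521.3 = 0.000657 and τ_data = 3/635.4 = 0.004721, so τ_n = 0.005378.
Rearranging for μ₀: μ₀ = (μ_n·τ_n − τ_data·x̄)/τ₀ = (574.5906·0.005378 − 0.004721·580.2) / 0.000657 = 0.351024/0.000657 ≈ 534.3.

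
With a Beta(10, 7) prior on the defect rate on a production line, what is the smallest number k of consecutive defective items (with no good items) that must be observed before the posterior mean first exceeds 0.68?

After k defective items and 0 good items the posterior is Beta(10+k, 7), with mean (10+k)/(10+7+k).
Set (10+k)/(17+k) > 0.68 and solve: k > (0.68·17 − 10)/(1 − 0.68) = 4.875.
The smallest integer exceeding 4.875 is 5, and checking k=5: (15)/(22) = 0.6818 > 0.68.

k = 5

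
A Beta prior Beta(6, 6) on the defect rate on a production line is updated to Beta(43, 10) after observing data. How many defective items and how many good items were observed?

Under Beta–binomial conjugacy the posterior parameters are (a+s, b+f).
So s = 43 − 6 = 37 and f = 10 − 6 = 4.

37 defective items and 4 good items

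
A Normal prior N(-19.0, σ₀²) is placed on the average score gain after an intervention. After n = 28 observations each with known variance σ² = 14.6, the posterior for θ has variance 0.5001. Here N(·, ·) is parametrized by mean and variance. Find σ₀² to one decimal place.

Posterior precision equals prior precision plus data precision: 1/σ_n² = 1/σ₀² + n/σ².
So 1/σ₀² = 1/0.5001 − 28/14.6 = 1.999600 − 1.917808 = 0.081792.
Hence σ₀² = 1/0.081792 ≈ 12.2.

σ₀² = 12.2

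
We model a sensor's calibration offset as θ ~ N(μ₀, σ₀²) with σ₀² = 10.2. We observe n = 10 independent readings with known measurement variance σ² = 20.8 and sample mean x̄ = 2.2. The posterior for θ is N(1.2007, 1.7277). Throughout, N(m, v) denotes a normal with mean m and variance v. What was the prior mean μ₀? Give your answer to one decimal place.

The posterior mean is a precision-weighted average: μ_n = (τ₀μ₀ + τ_data·x̄)/(τ₀+τ_data), with τ₀=1/σ₀² and τ_data=n/σ².
Here τ₀ = 1/10.2 = 0.098039 and τ_data = 10/20.8 = 0.480769, so τ_n = 0.578808.
Rearranging for μ₀: μ₀ = (μ_n·τ_n − τ_data·x̄)/τ₀ = (1.2007·0.578808 − 0.480769·2.2) / 0.098039 = -0.362717/0.098039 ≈ -3.7.

μ₀ = -3.7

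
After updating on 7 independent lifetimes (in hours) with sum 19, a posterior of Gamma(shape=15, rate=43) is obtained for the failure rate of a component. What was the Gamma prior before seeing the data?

Gamma(shape=8, rate=24)

Gamma–exponential conjugacy: posterior shape = α + n, posterior rate = β + Σtᵢ.
So α = 15 − 7 = 8 and β = 43 − 19 = 24.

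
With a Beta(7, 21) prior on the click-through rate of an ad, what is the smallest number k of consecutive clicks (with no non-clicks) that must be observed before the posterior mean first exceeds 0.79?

After k clicks and 0 non-clicks the posterior is Beta(7+k, 21), with mean (7+k)/(7+21+k).
Set (7+k)/(28+k) > 0.79 and solve: k > (0.79·28 − 7)/(1 − 0.79) = 72.000.
The smallest integer exceeding 72.000 is 73, and checking k=73: (80)/(101) = 0.7921 > 0.79.

k = 73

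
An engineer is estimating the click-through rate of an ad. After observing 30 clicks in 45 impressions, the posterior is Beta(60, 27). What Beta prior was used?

Under Beta–binomial conjugacy the posterior parameters are (α+s, β+f).
So α = 60 − 30 = 30 and β = 27 − 15 = 12.

Beta(30, 12)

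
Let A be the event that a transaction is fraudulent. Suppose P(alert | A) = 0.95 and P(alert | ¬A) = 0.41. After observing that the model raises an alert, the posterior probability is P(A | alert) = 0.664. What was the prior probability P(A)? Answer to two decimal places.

P(A) = 0.46

Bayes' rule in odds form gives O(A|E) = O(A)·[P(E|A)/P(E|¬A)], hence O(A) = O(A|E)/LR.
Posterior odds = 0.664/(1−0.664) = 1.9762. LR = 0.95/0.41 = 2.3171.
Prior odds = 1.9762/2.3171 = 0.8529, so P(A) = 0.8529/(1+0.8529) ≈ 0.46.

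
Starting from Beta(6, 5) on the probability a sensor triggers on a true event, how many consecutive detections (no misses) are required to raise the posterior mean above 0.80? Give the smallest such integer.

k = 15

After k detections and 0 misses the posterior is Beta(6+k, 5), with mean (6+k)/(6+5+k).
Set (6+k)/(11+k) > 0.80 and solve: k > (0.80·11 − 6)/(1 − 0.80) = 14.000.
The smallest integer exceeding 14.000 is 15, and checking k=15: (21)/(26) = 0.8077 > 0.80.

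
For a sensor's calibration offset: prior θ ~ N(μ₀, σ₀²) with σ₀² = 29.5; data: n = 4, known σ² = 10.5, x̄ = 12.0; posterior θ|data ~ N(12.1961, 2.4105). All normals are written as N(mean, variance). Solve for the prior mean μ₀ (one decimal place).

μ₀ = 14.4

With known observation variance, the Normal–Normal posterior has precision τ_n = τ₀ + n/σ² and mean μ_n = (τ₀μ₀ + (n/σ²)x̄)/τ_n.
Here τ₀ = 1/29.5 = 0.033898 and τ_data = 4/10.5 = 0.380952, so τ_n = 0.414850.
Rearranging for μ₀: μ₀ = (μ_n·τ_n − τ_data·x̄)/τ₀ = (12.1961·0.414850 − 0.380952·12.0) / 0.033898 = 0.488128/0.033898 ≈ 14.4.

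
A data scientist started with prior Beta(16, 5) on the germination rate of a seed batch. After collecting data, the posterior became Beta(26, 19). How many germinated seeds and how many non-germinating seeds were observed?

10 germinated seeds and 14 non-germinating seeds

A Beta(a, b) prior with s successes and f failures in binomial data gives a Beta(a+s, b+f) posterior.
Match parameters: s=26−16=10, f=19−5=14.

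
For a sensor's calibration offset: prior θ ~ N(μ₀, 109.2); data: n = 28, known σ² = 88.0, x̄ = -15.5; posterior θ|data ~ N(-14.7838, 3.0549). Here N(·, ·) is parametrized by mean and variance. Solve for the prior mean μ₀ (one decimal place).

μ₀ = 10.1

With known observation variance, the Normal–Normal posterior has precision τ_n = τ₀ + n/σ² and mean μ_n = (τ₀μ₀ + (n/σ²)x̄)/τ_n.
Here τ₀ = 1/109.2 = 0.009158 and τ_data = 28/88.0 = 0.318182, so τ_n = 0.327340.
Rearranging for μ₀: μ₀ = (μ_n·τ_n − τ_data·x̄)/τ₀ = (-14.7838·0.327340 − 0.318182·-15.5) / 0.009158 = 0.092492/0.009158 ≈ 10.1.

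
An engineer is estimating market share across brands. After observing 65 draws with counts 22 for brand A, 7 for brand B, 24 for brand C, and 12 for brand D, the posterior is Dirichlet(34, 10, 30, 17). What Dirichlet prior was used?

For a Dirichlet(α) prior with multinomial counts c, the posterior is Dirichlet(α + c) componentwise.
Subtract each count from the matching posterior parameter: 34−22=12, 10−7=3, 30−24=6, 17−12=5.

Dirichlet(12, 3, 6, 5)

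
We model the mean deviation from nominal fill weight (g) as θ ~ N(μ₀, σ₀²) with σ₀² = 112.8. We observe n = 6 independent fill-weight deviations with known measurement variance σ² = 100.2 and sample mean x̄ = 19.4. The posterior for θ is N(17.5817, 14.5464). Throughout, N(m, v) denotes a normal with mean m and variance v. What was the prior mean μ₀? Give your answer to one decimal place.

With known observation variance, the Normal–Normal posterior has precision τ_n = τ₀ + n/σ² and mean μ_n = (τ₀μ₀ + (n/σ²)x̄)/τ_n.
Here τ₀ = 1/112.8 = 0.008865 and τ_data = 6/100.2 = 0.059880, so τ_n = 0.068745.
Rearranging for μ₀: μ₀ = (μ_n·τ_n − τ_data·x̄)/τ₀ = (17.5817·0.068745 − 0.059880·19.4) / 0.008865 = 0.046982/0.008865 ≈ 5.3.

μ₀ = 5.3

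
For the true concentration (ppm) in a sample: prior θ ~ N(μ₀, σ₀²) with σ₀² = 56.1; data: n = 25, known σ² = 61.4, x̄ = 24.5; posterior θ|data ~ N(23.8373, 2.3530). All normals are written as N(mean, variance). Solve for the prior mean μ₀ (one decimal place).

μ₀ = 8.7

With known observation variance, the Normal–Normal posterior has precision τ_n = τ₀ + n/σ² and mean μ_n = (τ₀μ₀ + (n/σ²)x̄)/τ_n.
Here τ₀ = 1/56.1 = 0.017825 and τ_data = 25/61.4 = 0.407166, so τ_n = 0.424991.
Rearranging for μ₀: μ₀ = (μ_n·τ_n − τ_data·x̄)/τ₀ = (23.8373·0.424991 − 0.407166·24.5) / 0.017825 = 0.155071/0.017825 ≈ 8.7.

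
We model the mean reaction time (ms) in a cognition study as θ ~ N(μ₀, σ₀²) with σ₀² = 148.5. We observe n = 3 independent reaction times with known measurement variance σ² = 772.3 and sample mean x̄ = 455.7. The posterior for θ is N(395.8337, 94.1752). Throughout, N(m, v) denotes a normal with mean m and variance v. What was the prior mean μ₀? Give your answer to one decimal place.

The posterior mean is a precision-weighted average: μ_n = (τ₀μ₀ + τ_data·x̄)/(τ₀+τ_data), with τ₀=1/σ₀² and τ_data=n/σ².
Here τ₀ = 1/148.5 = 0.006734 and τ_data = 3/772.3 = 0.003885, so τ_n = 0.010619.
Rearranging for μ₀: μ₀ = (μ_n·τ_n − τ_data·x̄)/τ₀ = (395.8337·0.010619 − 0.003885·455.7) / 0.006734 = 2.432964/0.006734 ≈ 361.3.

μ₀ = 361.3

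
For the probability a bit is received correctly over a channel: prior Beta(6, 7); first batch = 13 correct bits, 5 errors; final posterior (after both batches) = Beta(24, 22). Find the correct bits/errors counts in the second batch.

Because Beta–binomial updating is additive in the counts, the combined data contributed (α_post−α_prior, β_post−β_prior) successes and failures.
Total across both batches: 24−6=18 correct bits, 22−7=15 errors.
Subtract the first batch: 18−13=5 correct bits and 15−5=10 errors.

5 correct bits and 10 errors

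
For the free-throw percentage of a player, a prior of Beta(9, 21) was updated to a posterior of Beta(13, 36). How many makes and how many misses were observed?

4 makes and 15 misses

Beta is conjugate to the binomial likelihood: posterior = Beta(a+s, b+f).
Match parameters: s=13−9=4, f=36−21=15.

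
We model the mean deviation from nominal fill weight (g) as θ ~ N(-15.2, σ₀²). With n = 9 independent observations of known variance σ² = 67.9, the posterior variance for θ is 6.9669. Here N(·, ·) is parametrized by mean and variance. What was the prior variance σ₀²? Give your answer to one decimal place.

σ₀² = 91.0

For the Normal–Normal model with known σ², precisions add: τ_n = τ₀ + n/σ².
So 1/σ₀² = 1/6.9669 − 9/67.9 = 0.143536 − 0.132548 = 0.010988.
Hence σ₀² = 1/0.010988 ≈ 91.0.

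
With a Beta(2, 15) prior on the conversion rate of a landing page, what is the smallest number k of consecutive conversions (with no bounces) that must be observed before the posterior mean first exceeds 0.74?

k = 41

After k conversions and 0 bounces the posterior is Beta(2+k, 15), with mean (2+k)/(2+15+k).
Set (2+k)/(17+k) > 0.74 and solve: k > (0.74·17 − 2)/(1 − 0.74) = 40.692.
The smallest integer exceeding 40.692 is 41, and checking k=41: (43)/(58) = 0.7414 > 0.74.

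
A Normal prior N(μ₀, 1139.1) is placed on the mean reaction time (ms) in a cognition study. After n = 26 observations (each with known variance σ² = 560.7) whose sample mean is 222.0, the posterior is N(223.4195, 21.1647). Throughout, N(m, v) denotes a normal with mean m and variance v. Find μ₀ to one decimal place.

μ₀ = 298.4

With known observation variance, the Normal–Normal posterior has precision τ_n = τ₀ + n/σ² and mean μ_n = (τ₀μ₀ + (n/σ²)x̄)/τ_n.
Here τ₀ = 1/1139.1 = 0.000878 and τ_data = 26/560.7 = 0.046371, so τ_n = 0.047249.
Rearranging for μ₀: μ₀ = (μ_n·τ_n − τ_data·x̄)/τ₀ = (223.4195·0.047249 − 0.046371·222.0) / 0.000878 = 0.261986/0.000878 ≈ 298.4.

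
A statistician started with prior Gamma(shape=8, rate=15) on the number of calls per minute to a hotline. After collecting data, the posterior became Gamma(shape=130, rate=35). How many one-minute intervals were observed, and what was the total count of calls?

n = 20 one-minute intervals with total 122 calls

Gamma–Poisson conjugacy: posterior shape = α + Σxᵢ, posterior rate = β + n.
Matching: Σxᵢ = 130 − 8 = 122 and n = 35 − 15 = 20.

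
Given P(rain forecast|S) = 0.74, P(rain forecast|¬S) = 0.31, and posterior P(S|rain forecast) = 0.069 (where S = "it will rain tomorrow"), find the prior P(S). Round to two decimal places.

Bayes' rule in odds form gives O(S|E) = O(S)·[P(E|S)/P(E|¬S)], hence O(S) = O(S|E)/LR.
Posterior odds = 0.069/(1−0.069) = 0.0741. LR = 0.74/0.31 = 2.3871.
Prior odds = 0.0741/2.3871 = 0.0310, so P(S) = 0.0310/(1+0.0310) ≈ 0.03.

P(S) = 0.03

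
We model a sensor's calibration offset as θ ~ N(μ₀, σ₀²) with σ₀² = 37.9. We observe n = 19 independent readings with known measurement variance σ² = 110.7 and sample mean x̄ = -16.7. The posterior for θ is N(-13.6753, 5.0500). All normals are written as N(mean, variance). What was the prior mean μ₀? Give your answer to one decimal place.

μ₀ = 6.0

With known observation variance, the Normal–Normal posterior has precision τ_n = τ₀ + n/σ² and mean μ_n = (τ₀μ₀ + (n/σ²)x̄)/τ_n.
Here τ₀ = 1/37.9 = 0.026385 and τ_data = 19/110.7 = 0.171635, so τ_n = 0.198020.
Rearranging for μ₀: μ₀ = (μ_n·τ_n − τ_data·x̄)/τ₀ = (-13.6753·0.198020 − 0.171635·-16.7) / 0.026385 = 0.158322/0.026385 ≈ 6.0.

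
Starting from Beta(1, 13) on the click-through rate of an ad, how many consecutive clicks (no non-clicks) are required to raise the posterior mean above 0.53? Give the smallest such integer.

k = 14

After k clicks and 0 non-clicks the posterior is Beta(1+k, 13), with mean (1+k)/(1+13+k).
Set (1+k)/(14+k) > 0.53 and solve: k > (0.53·14 − 1)/(1 − 0.53) = 13.660.
The smallest integer exceeding 13.660 is 14, and checking k=14: (15)/(28) = 0.5357 > 0.53.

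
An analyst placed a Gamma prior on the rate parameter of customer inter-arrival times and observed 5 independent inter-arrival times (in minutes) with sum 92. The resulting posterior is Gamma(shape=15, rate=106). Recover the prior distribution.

Gamma(shape=10, rate=14)

For an exponential likelihood with a Gamma(α, β) prior on the rate, n observations with total T give posterior Gamma(α+n, β+T).
So α = 15 − 5 = 10 and β = 106 − 92 = 14.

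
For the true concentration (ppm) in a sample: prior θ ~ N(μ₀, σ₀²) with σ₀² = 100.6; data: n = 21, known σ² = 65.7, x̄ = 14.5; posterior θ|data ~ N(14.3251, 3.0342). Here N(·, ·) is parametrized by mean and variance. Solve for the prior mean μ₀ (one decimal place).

The posterior mean is a precision-weighted average: μ_n = (τ₀μ₀ + τ_data·x̄)/(τ₀+τ_data), with τ₀=1/σ₀² and τ_data=n/σ².
Here τ₀ = 1/100.6 = 0.009940 and τ_data = 21/65.7 = 0.319635, so τ_n = 0.329575.
Rearranging for μ₀: μ₀ = (μ_n·τ_n − τ_data·x̄)/τ₀ = (14.3251·0.329575 − 0.319635·14.5) / 0.009940 = 0.086487/0.009940 ≈ 8.7.

μ₀ = 8.7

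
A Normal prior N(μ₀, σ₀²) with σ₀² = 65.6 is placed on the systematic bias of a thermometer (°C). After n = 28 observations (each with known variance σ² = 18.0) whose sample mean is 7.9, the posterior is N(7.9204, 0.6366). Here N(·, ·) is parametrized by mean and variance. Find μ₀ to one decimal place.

With known observation variance, the Normal–Normal posterior has precision τ_n = τ₀ + n/σ² and mean μ_n = (τ₀μ₀ + (n/σ²)x̄)/τ_n.
Here τ₀ = 1/65.6 = 0.015244 and τ_data = 28/18.0 = 1.555556, so τ_n = 1.570800.
Rearranging for μ₀: μ₀ = (μ_n·τ_n − τ_data·x̄)/τ₀ = (7.9204·1.570800 − 1.555556·7.9) / 0.015244 = 0.152472/0.015244 ≈ 10.0.

μ₀ = 10.0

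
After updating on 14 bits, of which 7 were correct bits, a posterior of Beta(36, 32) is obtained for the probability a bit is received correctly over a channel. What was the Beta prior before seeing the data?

Beta(29, 25)

Beta is conjugate to the binomial likelihood: posterior = Beta(a+s, b+f).
So a = 36 − 7 = 29 and b = 32 − 7 = 25.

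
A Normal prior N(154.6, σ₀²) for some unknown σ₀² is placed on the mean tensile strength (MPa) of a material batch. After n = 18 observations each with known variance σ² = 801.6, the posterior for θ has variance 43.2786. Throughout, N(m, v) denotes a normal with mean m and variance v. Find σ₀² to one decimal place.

For the Normal–Normal model with known σ², precisions add: τ_n = τ₀ + n/σ².
So 1/σ₀² = 1/43.2786 − 18/801.6 = 0.023106 − 0.022455 = 0.000651.
Hence σ₀² = 1/0.000651 ≈ 1536.1.

σ₀² = 1536.1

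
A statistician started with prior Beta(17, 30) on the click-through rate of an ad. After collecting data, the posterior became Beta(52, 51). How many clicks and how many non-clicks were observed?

A Beta(α, β) prior with s successes and f failures in binomial data gives a Beta(α+s, β+f) posterior.
Match parameters: s=52−17=35, f=51−30=21.

35 clicks and 21 non-clicks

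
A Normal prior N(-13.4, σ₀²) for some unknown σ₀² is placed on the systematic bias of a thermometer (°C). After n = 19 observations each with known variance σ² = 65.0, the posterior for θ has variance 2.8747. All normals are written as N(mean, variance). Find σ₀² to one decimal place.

Posterior precision equals prior precision plus data precision: 1/σ_n² = 1/σ₀² + n/σ².
So 1/σ₀² = 1/2.8747 − 19/65.0 = 0.347862 − 0.292308 = 0.055554.
Hence σ₀² = 1/0.055554 ≈ 18.0.

σ₀² = 18.0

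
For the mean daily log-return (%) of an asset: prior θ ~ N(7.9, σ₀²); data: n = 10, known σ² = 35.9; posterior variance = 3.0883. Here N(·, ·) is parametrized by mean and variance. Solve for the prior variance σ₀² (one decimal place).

Posterior precision equals prior precision plus data precision: 1/σ_n² = 1/σ₀² + n/σ².
So 1/σ₀² = 1/3.0883 − 10/35.9 = 0.323803 − 0.278552 = 0.045251.
Hence σ₀² = 1/0.045251 ≈ 22.1.

σ₀² = 22.1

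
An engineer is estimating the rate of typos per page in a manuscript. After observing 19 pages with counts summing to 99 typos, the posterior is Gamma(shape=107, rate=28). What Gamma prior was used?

Gamma(shape=8, rate=9)

A Gamma(α, β) prior (rate parametrization) on a Poisson rate with n observations summing to S gives posterior Gamma(α+S, β+n).
So α = 107 − 99 = 8 and β = 28 − 19 = 9.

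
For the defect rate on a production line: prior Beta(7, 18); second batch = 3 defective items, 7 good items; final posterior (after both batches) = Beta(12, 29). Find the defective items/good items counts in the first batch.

Because Beta–binomial updating is additive in the counts, the combined data contributed (α_post−α_prior, β_post−β_prior) successes and failures.
Total across both batches: 12−7=5 defective items, 29−18=11 good items.
Subtract the second batch: 5−3=2 defective items and 11−7=4 good items.

2 defective items and 4 good items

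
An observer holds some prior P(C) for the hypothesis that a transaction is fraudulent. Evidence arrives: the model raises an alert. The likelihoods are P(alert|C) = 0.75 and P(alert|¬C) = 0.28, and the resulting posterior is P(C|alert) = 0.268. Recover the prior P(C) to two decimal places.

In odds form, posterior odds = prior odds × likelihood ratio, so prior odds = posterior odds ÷ LR.
Posterior odds = 0.268/(1−0.268) = 0.3661. LR = 0.75/0.28 = 2.6786.
Prior odds = 0.3661/2.6786 = 0.1367, so P(C) = 0.1367/(1+0.1367) ≈ 0.12.

P(C) = 0.12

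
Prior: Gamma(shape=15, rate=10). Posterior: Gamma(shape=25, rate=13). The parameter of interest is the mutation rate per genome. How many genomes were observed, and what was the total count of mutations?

n = 3 genomes with total 10 mutations

A Gamma(α, β) prior (rate parametrization) on a Poisson rate with n observations summing to S gives posterior Gamma(α+S, β+n).
Matching: Σxᵢ = 25 − 15 = 10 and n = 13 − 10 = 3.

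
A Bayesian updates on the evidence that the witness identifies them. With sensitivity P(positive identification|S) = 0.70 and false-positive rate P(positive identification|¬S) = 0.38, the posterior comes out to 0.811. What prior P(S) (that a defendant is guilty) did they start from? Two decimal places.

P(S) = 0.70

Bayes' rule in odds form gives O(S|E) = O(S)·[P(E|S)/P(E|¬S)], hence O(S) = O(S|E)/LR.
Posterior odds = 0.811/(1−0.811) = 4.2910. LR = 0.70/0.38 = 1.8421.
Prior odds = 4.2910/1.8421 = 2.3294, so P(S) = 2.3294/(1+2.3294) ≈ 0.70.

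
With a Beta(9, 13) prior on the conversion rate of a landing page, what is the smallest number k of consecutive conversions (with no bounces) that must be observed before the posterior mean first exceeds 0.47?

After k conversions and 0 bounces the posterior is Beta(9+k, 13), with mean (9+k)/(9+13+k).
Set (9+k)/(22+k) > 0.47 and solve: k > (0.47·22 − 9)/(1 − 0.47) = 2.528.
The smallest integer exceeding 2.528 is 3.

k = 3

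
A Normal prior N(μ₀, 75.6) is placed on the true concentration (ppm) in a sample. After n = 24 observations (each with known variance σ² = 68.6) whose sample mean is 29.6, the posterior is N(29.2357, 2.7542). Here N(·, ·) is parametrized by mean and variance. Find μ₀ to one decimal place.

The posterior mean is a precision-weighted average: μ_n = (τ₀μ₀ + τ_data·x̄)/(τ₀+τ_data), with τ₀=1/σ₀² and τ_data=n/σ².
Here τ₀ = 1/75.6 = 0.013228 and τ_data = 24/68.6 = 0.349854, so τ_n = 0.363082.
Rearranging for μ₀: μ₀ = (μ_n·τ_n − τ_data·x̄)/τ₀ = (29.2357·0.363082 − 0.349854·29.6) / 0.013228 = 0.259278/0.013228 ≈ 19.6.

μ₀ = 19.6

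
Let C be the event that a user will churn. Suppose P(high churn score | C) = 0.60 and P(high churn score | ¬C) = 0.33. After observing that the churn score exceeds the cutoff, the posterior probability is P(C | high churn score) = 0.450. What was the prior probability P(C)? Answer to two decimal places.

Bayes' rule in odds form gives O(C|E) = O(C)·[P(E|C)/P(E|¬C)], hence O(C) = O(C|E)/LR.
Posterior odds = 0.450/(1−0.450) = 0.8182. LR = 0.60/0.33 = 1.8182.
Prior odds = 0.8182/1.8182 = 0.4500, so P(C) = 0.4500/(1+0.4500) ≈ 0.31.

P(C) = 0.31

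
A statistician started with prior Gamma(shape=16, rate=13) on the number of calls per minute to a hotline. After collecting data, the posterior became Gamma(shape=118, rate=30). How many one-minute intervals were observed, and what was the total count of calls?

Gamma–Poisson conjugacy: posterior shape = α + Σxᵢ, posterior rate = β + n.
Matching: Σxᵢ = 118 − 16 = 102 and n = 30 − 13 = 17.

n = 17 one-minute intervals with total 102 calls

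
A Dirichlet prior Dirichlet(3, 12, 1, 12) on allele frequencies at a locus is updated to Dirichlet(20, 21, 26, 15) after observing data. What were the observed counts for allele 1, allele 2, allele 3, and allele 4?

For a Dirichlet(α) prior with multinomial counts c, the posterior is Dirichlet(α + c) componentwise.
Counts are posterior − prior componentwise: 20−3=17, 21−12=9, 26−1=25, 15−12=3.

counts (17, 9, 25, 3)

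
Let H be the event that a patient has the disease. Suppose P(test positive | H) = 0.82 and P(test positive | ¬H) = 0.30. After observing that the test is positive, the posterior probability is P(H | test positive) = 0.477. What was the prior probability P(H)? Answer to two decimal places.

P(H) = 0.25

Bayes' rule in odds form gives O(H|E) = O(H)·[P(E|H)/P(E|¬H)], hence O(H) = O(H|E)/LR.
Posterior odds = 0.477/(1−0.477) = 0.9120. LR = 0.82/0.30 = 2.7333.
Prior odds = 0.9120/2.7333 = 0.3337, so P(H) = 0.3337/(1+0.3337) ≈ 0.25.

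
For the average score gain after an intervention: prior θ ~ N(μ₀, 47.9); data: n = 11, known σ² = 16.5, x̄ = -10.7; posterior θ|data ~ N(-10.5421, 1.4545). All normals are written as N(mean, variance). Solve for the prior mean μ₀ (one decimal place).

With known observation variance, the Normal–Normal posterior has precision τ_n = τ₀ + n/σ² and mean μ_n = (τ₀μ₀ + (n/σ²)x̄)/τ_n.
Here τ₀ = 1/47.9 = 0.020877 and τ_data = 11/16.5 = 0.666667, so τ_n = 0.687544.
Rearranging for μ₀: μ₀ = (μ_n·τ_n − τ_data·x̄)/τ₀ = (-10.5421·0.687544 − 0.666667·-10.7) / 0.020877 = -0.114821/0.020877 ≈ -5.5.

μ₀ = -5.5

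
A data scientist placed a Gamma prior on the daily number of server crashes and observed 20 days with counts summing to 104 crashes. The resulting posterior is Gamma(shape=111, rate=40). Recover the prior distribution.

Gamma(shape=7, rate=20)

A Gamma(α, β) prior (rate parametrization) on a Poisson rate with n observations summing to S gives posterior Gamma(α+S, β+n).
So α = 111 − 104 = 7 and β = 40 − 20 = 20.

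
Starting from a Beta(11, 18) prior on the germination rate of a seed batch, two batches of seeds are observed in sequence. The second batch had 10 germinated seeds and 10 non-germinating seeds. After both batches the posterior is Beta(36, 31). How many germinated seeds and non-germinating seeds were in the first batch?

15 germinated seeds and 3 non-germinating seeds

Sequential conjugate updates are equivalent to a single update on the pooled data, so total successes = posterior α − prior α and total failures = posterior β − prior β.
Total across both batches: 36−11=25 germinated seeds, 31−18=13 non-germinating seeds.
Subtract the second batch: 25−10=15 germinated seeds and 13−10=3 non-germinating seeds.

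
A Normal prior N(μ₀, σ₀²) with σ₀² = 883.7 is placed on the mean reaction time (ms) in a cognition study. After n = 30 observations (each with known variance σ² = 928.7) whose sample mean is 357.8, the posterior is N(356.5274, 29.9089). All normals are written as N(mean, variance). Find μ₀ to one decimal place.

With known observation variance, the Normal–Normal posterior has precision τ_n = τ₀ + n/σ² and mean μ_n = (τ₀μ₀ + (n/σ²)x̄)/τ_n.
Here τ₀ = 1/883.7 = 0.001132 and τ_data = 30/928.7 = 0.032303, so τ_n = 0.033435.
Rearranging for μ₀: μ₀ = (μ_n·τ_n − τ_data·x̄)/τ₀ = (356.5274·0.033435 − 0.032303·357.8) / 0.001132 = 0.362480/0.001132 ≈ 320.2.

μ₀ = 320.2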